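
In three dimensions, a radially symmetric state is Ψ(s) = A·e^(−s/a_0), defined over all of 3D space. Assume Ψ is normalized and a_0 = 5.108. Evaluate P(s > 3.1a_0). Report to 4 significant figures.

Integrate the radial probability density 4πs²|Ψ|² over s > 3.1a_0.
The full normalization integral is A²·[π·a_0^3] = 1, fixing A².
Substituting u = s/a_0, A², 4π and the length scale all cancel in the ratio: P = ∫_{3.1}^{∞} u^2·e^(-2·u) du / ∫_{0}^{∞} u^2·e^(-2·u) du.
Using ∫ u^2·e^(-2·u) du = -(2·u^2 + 2·u + 1)·e^(-2·u)/4, the numerator is 1321·e^(-31/5)/200 and the denominator is 1/4.
Taking the ratio yields P = 0.053618.

P ≈ 0.05362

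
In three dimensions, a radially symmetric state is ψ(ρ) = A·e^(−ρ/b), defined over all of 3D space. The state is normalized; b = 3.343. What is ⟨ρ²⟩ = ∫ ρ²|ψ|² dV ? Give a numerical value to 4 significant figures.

⟨ρ^2⟩ ≈ 33.53

⟨ρ²⟩ = ∫ ρ^2 |ψ|² 4πρ² dρ over the full domain.
Recall ∫₀^∞ ρ^m e^(−ρ/β) dρ = m!·β^(m+1), the ratio of the moment integral to the normalization integral gives ⟨ρ²⟩ = 3·b^2.
With b = 3.343, ⟨ρ^2⟩ = 33.527.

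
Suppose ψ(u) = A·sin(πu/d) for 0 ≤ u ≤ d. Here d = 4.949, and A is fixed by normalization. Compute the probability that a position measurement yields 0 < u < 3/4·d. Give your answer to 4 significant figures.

The probability is P = ∫ |ψ|² du over [0, 3/4·d].
Since A² = 1/(d/2), this is the region integral divided by the full normalization integral.
Substituting t = u/d, A² and the length scale cancel in the ratio: P = ∫_{0}^{3/4} sin(π·t)^2 dt / ∫_{0}^{1} sin(π·t)^2 dt.
Using ∫ sin(π·t)^2 dt = t/2 - sin(2·π·t)/(4·π), the numerator is 1/(4·π) + 3/8 and the denominator is 1/2.
Evaluating gives P = (2 + 3·π)/(4·π).

P ≈ 0.9092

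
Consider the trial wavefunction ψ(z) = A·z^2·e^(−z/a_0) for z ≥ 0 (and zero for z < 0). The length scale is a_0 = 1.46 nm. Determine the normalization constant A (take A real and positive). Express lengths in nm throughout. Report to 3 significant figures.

The normalization condition is ∫|ψ|² dz = 1 from 0 to ∞.
∫|ψ|² dz = A²·(3·a_0^5/4).
Setting this equal to 1 gives A² = 1/(3·a_0^5/4).
With a_0 = 1.46: A² = 0.2010 and A = 0.4483.

A ≈ 0.448 nm^(-5/2)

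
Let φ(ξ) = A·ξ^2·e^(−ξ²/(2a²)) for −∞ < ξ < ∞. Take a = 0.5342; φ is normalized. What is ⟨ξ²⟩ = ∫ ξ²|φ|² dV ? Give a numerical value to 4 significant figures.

By definition ⟨ξ²⟩ = ∫ ξ^2 |φ(ξ)|² dξ.
The ratio of the moment integral to the normalization integral gives ⟨ξ²⟩ = 5·a^2/2.
With a = 0.5342, ⟨ξ^2⟩ = 0.71342.

⟨ξ^2⟩ ≈ 0.7134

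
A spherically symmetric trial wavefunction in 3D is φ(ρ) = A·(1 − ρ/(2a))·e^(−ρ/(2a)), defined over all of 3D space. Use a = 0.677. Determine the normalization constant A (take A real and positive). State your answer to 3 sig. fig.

A ≈ 0.358

The normalization condition is ∫|φ|² 4πρ² dρ = 1 from 0 to ∞.
With φ = A·(1 − ρ/(2a))·e^(−ρ/(2a)), the integral evaluates to A²·[8·π·a^3].
Plugging in a = 0.677 yields A = 0.3581.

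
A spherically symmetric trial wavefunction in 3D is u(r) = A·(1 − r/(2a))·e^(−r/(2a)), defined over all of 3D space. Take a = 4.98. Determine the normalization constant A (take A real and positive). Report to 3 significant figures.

A ≈ 0.0179

We need A² ∫|f|² 4πr² dr = 1, taking the integral from 0 to ∞.
Recall ∫₀^∞ r^m e^(−r/β) dr = m!·β^(m+1), ∫|u|² 4πr² dr = A²·(8·π·a^3).
So A² = (8·π·a^3)^(−1).
With a = 4.98: A² = 0.0003222 and A = 0.01795.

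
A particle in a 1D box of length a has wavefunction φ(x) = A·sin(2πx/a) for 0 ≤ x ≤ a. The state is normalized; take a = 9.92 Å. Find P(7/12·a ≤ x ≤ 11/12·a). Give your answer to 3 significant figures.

The probability is P = ∫ |φ|² dx over [7/12·a, 11/12·a].
The normalization integral ∫|φ|²dx over the whole domain equals a/2·A², and A² cancels in the ratio.
In terms of u = x/a (A² and the length scale cancel between numerator and denominator), P = [∫_{7/12}^{11/12} sin(2·π·u)^2 du] / [∫_{0}^{1} sin(2·π·u)^2 du].
Using ∫ sin(2·π·u)^2 du = u/2 - sin(4·π·u)/(8·π), the numerator is √(3)/(8·π) + 1/6 and the denominator is 1/2.
This works out to P = (√(3)/4 + π/3)/π.

P ≈ 0.471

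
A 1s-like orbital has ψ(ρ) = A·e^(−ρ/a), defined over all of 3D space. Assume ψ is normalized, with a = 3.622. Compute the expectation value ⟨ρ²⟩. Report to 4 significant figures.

⟨ρ^2⟩ ≈ 39.36

The expectation value is the |ψ|²-weighted average of ρ^2: ∫ ρ^2|ψ|² 4πρ² dρ.
The ratio of the moment integral to the normalization integral gives ⟨ρ²⟩ = 3·a^2.
Putting a = 3.622 gives 39.357.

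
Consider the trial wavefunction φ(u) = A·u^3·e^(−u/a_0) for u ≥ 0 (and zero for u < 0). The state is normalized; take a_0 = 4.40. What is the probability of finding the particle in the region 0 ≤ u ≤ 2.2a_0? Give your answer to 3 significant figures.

P = ∫_{0}^{2.2a_0} |φ(u)|² du.
The normalization integral ∫|φ|²du over the whole domain equals 45·a_0^7/8·A², and A² cancels in the ratio.
In terms of t = u/a_0 (A² and the length scale cancel between numerator and denominator), P = [∫_{0}^{2.2} t^6·e^(-2·t) dt] / [∫_{0}^{∞} t^6·e^(-2·t) dt].
With ∫ t^6·e^(-2·t) dt = -(4·t^6 + 12·t^5 + 30·t^4 + 60·t^3 + 90·t^2 + 90·t + 45)·e^(-2·t)/8 + C, the region integral is ≈ 0.87950 and the full one is 45/8.
The result is P = 0.1564.

P ≈ 0.156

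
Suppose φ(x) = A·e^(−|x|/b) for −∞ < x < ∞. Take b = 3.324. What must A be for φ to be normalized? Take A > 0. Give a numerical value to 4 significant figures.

A ≈ 0.5485

The normalization condition is ∫|φ|² dx = 1 from −∞ to ∞.
With φ = A·e^(−|x|/b), the integral evaluates to A²·[b].
Hence A² = 1/[b].
Plugging in b = 3.324 yields A = 0.54849.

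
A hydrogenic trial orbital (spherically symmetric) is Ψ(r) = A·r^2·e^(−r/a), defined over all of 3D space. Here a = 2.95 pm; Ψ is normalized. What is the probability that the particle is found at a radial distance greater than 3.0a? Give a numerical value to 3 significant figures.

P ≈ 0.606

Integrate the radial probability density 4πr²|Ψ|² over r > 3.0a.
Normalization gives A² = 1/(45·π·a^7/2).
Substituting u = r/a, A², 4π and the length scale all cancel in the ratio: P = ∫_{3.0}^{∞} u^6·e^(-2·u) du / ∫_{0}^{∞} u^6·e^(-2·u) du.
With ∫ u^6·e^(-2·u) du = -(4·u^6 + 12·u^5 + 30·u^4 + 60·u^3 + 90·u^2 + 90·u + 45)·e^(-2·u)/8 + C, the region integral is ≈ 3.4105 and the full one is 45/8.
The region integral divided by the full integral gives P = 0.6063.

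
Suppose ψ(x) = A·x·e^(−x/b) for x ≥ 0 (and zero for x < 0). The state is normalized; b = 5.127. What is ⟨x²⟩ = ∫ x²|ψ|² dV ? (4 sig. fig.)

The expectation value is the |ψ|²-weighted average of x^2: ∫ x^2|ψ|² dx.
Recall ∫₀^∞ x^m e^(−x/β) dx = m!·β^(m+1), evaluating both integrals, ⟨x²⟩ = 3·b^2.
Putting b = 5.127 gives 78.858.

⟨x^2⟩ ≈ 78.86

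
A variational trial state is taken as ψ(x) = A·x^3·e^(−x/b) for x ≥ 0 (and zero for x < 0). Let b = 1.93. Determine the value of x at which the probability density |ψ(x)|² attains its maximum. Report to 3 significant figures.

x ≈ 5.79

Set d/dx [|ψ(x)|²] = 0 and solve for x > 0.
Solving yields x = 3·b.
With b = 1.93, the most probable position is 5.790.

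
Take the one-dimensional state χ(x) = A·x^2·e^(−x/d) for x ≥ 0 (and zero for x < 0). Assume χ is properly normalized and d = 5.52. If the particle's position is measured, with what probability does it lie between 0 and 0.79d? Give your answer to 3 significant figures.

P ≈ 0.0226

|χ|² is the probability density, so P = ∫_{0}^{0.79d} |χ|² dx.
With A² fixed by ∫|χ|² = 1, i.e. A² = (3·d^5/4)^(−1), substitute and integrate.
In terms of u = x/d (A² and the length scale cancel between numerator and denominator), P = [∫_{0}^{0.79} u^4·e^(-2·u) du] / [∫_{0}^{∞} u^4·e^(-2·u) du].
Using ∫ u^4·e^(-2·u) du = -(u^4/2 + u^3 + 3·u^2/2 + 3·u/2 + 3/4)·e^(-2·u), the numerator is ≈ 0.016947 and the denominator is 3/4.
Taking the ratio, P = 0.02260.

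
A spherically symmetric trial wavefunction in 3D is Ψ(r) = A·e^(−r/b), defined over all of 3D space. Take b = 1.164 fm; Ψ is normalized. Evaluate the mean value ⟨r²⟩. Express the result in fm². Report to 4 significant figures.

⟨r^2⟩ ≈ 4.065 fm^2

⟨r²⟩ = ∫ r^2 |Ψ|² 4πr² dr over the full domain.
With ∫₀^∞ r^4 e^(−αr) dr = 4!/α^5, evaluating both integrals, ⟨r²⟩ = 3·b^2.
With b = 1.164, ⟨r^2⟩ = 4.0647.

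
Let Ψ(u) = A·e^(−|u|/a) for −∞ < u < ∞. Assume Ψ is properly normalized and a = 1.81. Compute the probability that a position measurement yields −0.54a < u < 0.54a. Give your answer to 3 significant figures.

|Ψ|² is the probability density, so P = ∫_{−0.54a}^{0.54a} |Ψ|² du.
Since A² = 1/(a), this is the region integral divided by the full normalization integral.
Both integrals are even about u = 0, so only the u ≥ 0 halves are needed (the factors of 2 cancel). Let t = u/a; then A² and the length scale cancel, so P = ∫_{0}^{0.54} e^(-2·t) dt ÷ ∫_{0}^{∞} e^(-2·t) dt.
With ∫ e^(-2·t) dt = -e^(-2·t)/2 + C, the region integral is 1/2 - e^(-27/25)/2 and the full one is 1/2.
The result is P = 0.6604.

P ≈ 0.660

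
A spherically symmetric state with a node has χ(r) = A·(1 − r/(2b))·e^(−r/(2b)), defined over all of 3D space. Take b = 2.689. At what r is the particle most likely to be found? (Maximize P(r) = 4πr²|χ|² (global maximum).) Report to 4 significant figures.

Set d/dr [P(r) = 4πr²|χ|²] = 0 and solve for r > 0.
This gives r = b·(√(5) + 3).
With b = 2.689, the most probable radial distance is 14.080.

r ≈ 14.08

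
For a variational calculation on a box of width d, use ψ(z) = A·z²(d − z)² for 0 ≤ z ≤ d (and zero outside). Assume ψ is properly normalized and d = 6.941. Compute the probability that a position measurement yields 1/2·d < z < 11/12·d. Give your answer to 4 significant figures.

P ≈ 0.4996

|ψ|² is the probability density, so P = ∫_{1/2·d}^{11/12·d} |ψ|² dz.
With A² fixed by ∫|ψ|² = 1, i.e. A² = (d^9/630)^(−1), substitute and integrate.
In terms of u = z/d (A² and the length scale cancel between numerator and denominator), P = [∫_{1/2}^{11/12} u^4·(1 - u)^4 du] / [∫_{0}^{1} u^4·(1 - u)^4 du].
With ∫ u^4·(1 - u)^4 du = u^5·(70·u^4 - 315·u^3 + 540·u^2 - 420·u + 126)/630 + C, the region integral is ≈ 0.000793048 and the full one is 1/630.
Taking the ratio, P = 0.49962.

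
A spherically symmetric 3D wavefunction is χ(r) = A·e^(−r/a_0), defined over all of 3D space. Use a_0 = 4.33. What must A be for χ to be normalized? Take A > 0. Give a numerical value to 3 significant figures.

Normalization requires ∫|χ|² 4πr² dr = 1, integrated from 0 to ∞.
In 3D with spherical symmetry the volume element is 4πr² dr.
With χ = A·e^(−r/a_0), the integral evaluates to A²·[π·a_0^3].
Setting this equal to 1 gives A² = 1/(π·a_0^3).
Plugging in a_0 = 4.33 yields A = 0.06262.

A ≈ 0.0626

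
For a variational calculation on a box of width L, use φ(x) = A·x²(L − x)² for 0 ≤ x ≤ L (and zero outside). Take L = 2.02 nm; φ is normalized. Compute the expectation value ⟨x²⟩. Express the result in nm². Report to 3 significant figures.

⟨x^2⟩ ≈ 1.11 nm^2

⟨x²⟩ = ∫ x^2 |φ|² dx over the full domain.
The ratio of the moment integral to the normalization integral gives ⟨x²⟩ = 3·L^2/11.
With L = 2.02, ⟨x^2⟩ = 1.113.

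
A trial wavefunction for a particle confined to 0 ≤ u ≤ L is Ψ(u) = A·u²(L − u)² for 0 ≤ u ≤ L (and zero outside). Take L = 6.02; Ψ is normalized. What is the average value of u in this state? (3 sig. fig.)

By definition ⟨u⟩ = ∫ u |Ψ(u)|² du.
Expanding the polynomial and integrating term by term, the ratio of the moment integral to the normalization integral gives ⟨u⟩ = L/2.
Putting L = 6.02 gives 3.010.

⟨u⟩ ≈ 3.01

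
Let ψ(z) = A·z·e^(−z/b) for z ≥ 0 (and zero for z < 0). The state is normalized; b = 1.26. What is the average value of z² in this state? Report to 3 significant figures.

⟨z^2⟩ ≈ 4.76

The expectation value is the |ψ|²-weighted average of z^2: ∫ z^2|ψ|² dz.
With ∫₀^∞ z^4 e^(−αz) dz = 4!/α^5, since the A² factors cancel between numerator and denominator, ⟨z²⟩ = 3·b^2.
With b = 1.26, ⟨z^2⟩ = 4.763.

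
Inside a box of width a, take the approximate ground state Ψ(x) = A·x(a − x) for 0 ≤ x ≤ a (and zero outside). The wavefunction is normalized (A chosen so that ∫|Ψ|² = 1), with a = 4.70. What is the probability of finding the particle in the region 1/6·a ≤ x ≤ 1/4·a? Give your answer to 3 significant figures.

|Ψ|² is the probability density, so P = ∫_{1/6·a}^{1/4·a} |Ψ|² dx.
With A² fixed by ∫|Ψ|² = 1, i.e. A² = (a^5/30)^(−1), substitute and integrate.
Let u = x/a; then A² and the length scale cancel, so P = ∫_{1/6}^{1/4} u^2·(1 - u)^2 du ÷ ∫_{0}^{1} u^2·(1 - u)^2 du.
Using ∫ u^2·(1 - u)^2 du = u^3·(6·u^2 - 15·u + 10)/30, the numerator is ≈ 0.0022674 and the denominator is 1/30.
This works out to P = 0.06802.

P ≈ 0.0680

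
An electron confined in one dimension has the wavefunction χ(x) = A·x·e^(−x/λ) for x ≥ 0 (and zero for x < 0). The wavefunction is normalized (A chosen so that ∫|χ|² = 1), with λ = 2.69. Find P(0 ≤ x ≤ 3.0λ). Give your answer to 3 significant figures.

The probability is P = ∫ |χ|² dx over [0, 3.0λ].
The normalization integral ∫|χ|²dx over the whole domain equals λ^3/4·A², and A² cancels in the ratio.
Let u = x/λ; then A² and the length scale cancel, so P = ∫_{0}^{3.0} u^2·e^(-2·u) du ÷ ∫_{0}^{∞} u^2·e^(-2·u) du.
With ∫ u^2·e^(-2·u) du = -(2·u^2 + 2·u + 1)·e^(-2·u)/4 + C, the region integral is 1/4 - 25·e^(-6)/4 and the full one is 1/4.
Taking the ratio, P = 0.9380.

P ≈ 0.938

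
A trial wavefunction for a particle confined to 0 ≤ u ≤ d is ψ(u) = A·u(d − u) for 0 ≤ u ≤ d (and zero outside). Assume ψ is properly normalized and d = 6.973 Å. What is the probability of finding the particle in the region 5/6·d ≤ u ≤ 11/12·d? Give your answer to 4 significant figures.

P ≈ 0.03041

The probability is P = ∫ |ψ|² du over [5/6·d, 11/12·d].
The normalization integral ∫|ψ|²du over the whole domain equals d^5/30·A², and A² cancels in the ratio.
Let t = u/d; then A² and the length scale cancel, so P = ∫_{5/6}^{11/12} t^2·(1 - t)^2 dt ÷ ∫_{0}^{1} t^2·(1 - t)^2 dt.
An antiderivative of t^2·(1 - t)^2 is t^3·(6·t^2 - 15·t + 10)/30; evaluating from 5/6 to 11/12 gives ≈ 0.00101354, while the full integral is 1/30.
Taking the ratio, P = 0.030406.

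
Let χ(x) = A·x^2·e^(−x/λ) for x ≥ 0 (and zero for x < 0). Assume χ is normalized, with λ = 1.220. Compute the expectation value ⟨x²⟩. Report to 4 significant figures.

By definition ⟨x²⟩ = ∫ x^2 |χ(x)|² dx.
Using ∫₀^∞ xⁿ e^(−αx) dx = n!/αⁿ⁺¹, the ratio of the moment integral to the normalization integral gives ⟨x²⟩ = 15·λ^2/2.
With λ = 1.220, ⟨x^2⟩ = 11.163.

⟨x^2⟩ ≈ 11.16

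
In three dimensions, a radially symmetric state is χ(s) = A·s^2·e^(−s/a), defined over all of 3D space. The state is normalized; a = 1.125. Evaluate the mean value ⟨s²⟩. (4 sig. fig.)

By definition ⟨s²⟩ = ∫ s^2 |χ(s)|² 4πs² ds.
Using ∫₀^∞ sⁿ e^(−αs) ds = n!/αⁿ⁺¹, evaluating both integrals, ⟨s²⟩ = 14·a^2.
Putting a = 1.125 gives 17.719.

⟨s^2⟩ ≈ 17.72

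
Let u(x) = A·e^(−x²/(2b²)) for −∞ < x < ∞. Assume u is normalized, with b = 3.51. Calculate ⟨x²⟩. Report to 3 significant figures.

The expectation value is the |u|²-weighted average of x^2: ∫ x^2|u|² dx.
With ∫_{−∞}^{∞} x^(2m) e^(−αx²) dx = (2m−1)!!·√π / (2^m α^(m+1/2)), evaluating both integrals, ⟨x²⟩ = b^2/2.
Putting b = 3.51 gives 6.160.

⟨x^2⟩ ≈ 6.16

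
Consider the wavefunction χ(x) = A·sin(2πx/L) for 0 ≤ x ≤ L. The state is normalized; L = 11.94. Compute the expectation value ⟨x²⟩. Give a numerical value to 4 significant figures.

By definition ⟨x²⟩ = ∫ x^2 |χ(x)|² dx.
Using sin²θ = (1 − cos 2θ)/2, evaluating both integrals, ⟨x²⟩ = -L^2/(8·π^2) + L^2/3.
Putting L = 11.94 gives 45.716.

⟨x^2⟩ ≈ 45.72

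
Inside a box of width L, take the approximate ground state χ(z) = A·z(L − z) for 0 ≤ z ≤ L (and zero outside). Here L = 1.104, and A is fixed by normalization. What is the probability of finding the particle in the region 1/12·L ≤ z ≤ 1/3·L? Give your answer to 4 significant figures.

P ≈ 0.2048

The probability is P = ∫ |χ|² dz over [1/12·L, 1/3·L].
With A² fixed by ∫|χ|² = 1, i.e. A² = (L^5/30)^(−1), substitute and integrate.
In terms of u = z/L (A² and the length scale cancel between numerator and denominator), P = [∫_{1/12}^{1/3} u^2·(1 - u)^2 du] / [∫_{0}^{1} u^2·(1 - u)^2 du].
With ∫ u^2·(1 - u)^2 du = u^3·(6·u^2 - 15·u + 10)/30 + C, the region integral is ≈ 0.00682629 and the full one is 1/30.
Evaluating gives P = 0.20479.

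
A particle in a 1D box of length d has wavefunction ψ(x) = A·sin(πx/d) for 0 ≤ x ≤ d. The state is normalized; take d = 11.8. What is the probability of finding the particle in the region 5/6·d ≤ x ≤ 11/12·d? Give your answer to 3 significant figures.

P ≈ 0.0251

The probability is P = ∫ |ψ|² dx over [5/6·d, 11/12·d].
The normalization integral ∫|ψ|²dx over the whole domain equals d/2·A², and A² cancels in the ratio.
Substituting u = x/d, A² and the length scale cancel in the ratio: P = ∫_{5/6}^{11/12} sin(π·u)^2 du / ∫_{0}^{1} sin(π·u)^2 du.
An antiderivative of sin(π·u)^2 is u/2 - sin(2·π·u)/(4·π); evaluating from 5/6 to 11/12 gives -√(3)/(8·π) + 1/(8·π) + 1/24, while the full integral is 1/2.
Taking the ratio, P = (-3·√(3) + 3 + π)/(12·π).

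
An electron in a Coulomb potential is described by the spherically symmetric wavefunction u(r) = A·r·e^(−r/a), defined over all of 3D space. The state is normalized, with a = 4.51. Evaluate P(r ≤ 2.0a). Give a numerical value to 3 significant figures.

With dV = 4πr²dr, the probability is ∫|u|² dV over r ≤ 2.0a.
A² is fixed by ∫₀^∞ 4πr²|u|² dr = 1, i.e. A² = (3·π·a^5)^(−1).
Let t = r/a; then A², 4π and the length scale all cancel, so P = ∫_{0}^{2.0} t^4·e^(-2·t) dt ÷ ∫_{0}^{∞} t^4·e^(-2·t) dt.
An antiderivative of t^4·e^(-2·t) is -(t^4/2 + t^3 + 3·t^2/2 + 3·t/2 + 3/4)·e^(-2·t); evaluating from 0 to 2.0 gives 3/4 - 103·e^(-4)/4, while the full integral is 3/4.
The region integral divided by the full integral gives P = 0.3712.

P ≈ 0.371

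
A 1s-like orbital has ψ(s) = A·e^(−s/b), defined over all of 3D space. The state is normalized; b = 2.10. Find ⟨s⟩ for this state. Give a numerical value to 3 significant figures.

The expectation value is the |ψ|²-weighted average of s: ∫ s|ψ|² 4πs² ds.
Recall ∫₀^∞ s^m e^(−s/β) ds = m!·β^(m+1), evaluating both integrals, ⟨s⟩ = 3·b/2.
With b = 2.10, ⟨s⟩ = 3.150.

⟨s⟩ ≈ 3.15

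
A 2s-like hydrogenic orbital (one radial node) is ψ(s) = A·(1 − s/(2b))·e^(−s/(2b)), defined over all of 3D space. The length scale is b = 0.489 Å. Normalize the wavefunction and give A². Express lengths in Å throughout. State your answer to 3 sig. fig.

The normalization condition is ∫|ψ|² 4πs² ds = 1 from 0 to ∞.
In 3D with spherical symmetry the volume element is 4πs² ds.
Carrying out the integral gives A² · 8·π·b^3.
So A² = (8·π·b^3)^(−1).
Plugging in b = 0.489 yields A = 0.5833.

A^2 ≈ 0.340 Å^(-3)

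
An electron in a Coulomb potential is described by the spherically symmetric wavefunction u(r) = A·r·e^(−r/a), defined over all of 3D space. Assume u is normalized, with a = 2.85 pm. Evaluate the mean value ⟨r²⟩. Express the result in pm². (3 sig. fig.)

By definition ⟨r²⟩ = ∫ r^2 |u(r)|² 4πr² dr.
Using ∫₀^∞ rⁿ e^(−αr) dr = n!/αⁿ⁺¹, evaluating both integrals, ⟨r²⟩ = 15·a^2/2.
With a = 2.85, ⟨r^2⟩ = 60.92.

⟨r^2⟩ ≈ 60.9 pm^2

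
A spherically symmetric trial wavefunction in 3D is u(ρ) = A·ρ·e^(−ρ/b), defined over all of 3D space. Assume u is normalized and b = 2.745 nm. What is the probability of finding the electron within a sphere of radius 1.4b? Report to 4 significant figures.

With dV = 4πρ²dρ, the probability is ∫|u|² dV over ρ ≤ 1.4b.
Normalization gives A² = 1/(3·π·b^5).
In terms of t = ρ/b (A², 4π and the length scale all cancel between numerator and denominator), P = [∫_{0}^{1.4} t^4·e^(-2·t) dt] / [∫_{0}^{∞} t^4·e^(-2·t) dt].
An antiderivative of t^4·e^(-2·t) is -(t^4/2 + t^3 + 3·t^2/2 + 3·t/2 + 3/4)·e^(-2·t); evaluating from 0 to 1.4 gives ≈ 0.114243, while the full integral is 3/4.
The region integral divided by the full integral gives P = 0.15232.

P ≈ 0.1523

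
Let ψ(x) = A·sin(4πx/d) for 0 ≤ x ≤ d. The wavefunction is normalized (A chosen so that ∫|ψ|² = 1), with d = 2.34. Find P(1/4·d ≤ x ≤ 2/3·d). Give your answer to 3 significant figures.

P ≈ 0.451

The probability is P = ∫ |ψ|² dx over [1/4·d, 2/3·d].
The normalization integral ∫|ψ|²dx over the whole domain equals d/2·A², and A² cancels in the ratio.
In terms of u = x/d (A² and the length scale cancel between numerator and denominator), P = [∫_{1/4}^{2/3} sin(4·π·u)^2 du] / [∫_{0}^{1} sin(4·π·u)^2 du].
An antiderivative of sin(4·π·u)^2 is u/2 - sin(4·π·u)·cos(4·π·u)/(8·π); evaluating from 1/4 to 2/3 gives √(3)/(32·π) + 5/24, while the full integral is 1/2.
Evaluating gives P = √(3)/(16·π) + 5/12.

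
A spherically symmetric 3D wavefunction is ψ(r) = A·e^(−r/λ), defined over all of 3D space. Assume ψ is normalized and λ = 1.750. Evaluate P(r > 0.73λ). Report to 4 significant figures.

P ≈ 0.8188

P = ∫ |ψ|² 4πr² dr over r > 0.73λ.
Normalization gives A² = 1/(π·λ^3).
Let u = r/λ; then A², 4π and the length scale all cancel, so P = ∫_{0.73}^{∞} u^2·e^(-2·u) du ÷ ∫_{0}^{∞} u^2·e^(-2·u) du.
Using ∫ u^2·e^(-2·u) du = -(2·u^2 + 2·u + 1)·e^(-2·u)/4, the numerator is ≈ 0.204705 and the denominator is 1/4.
Taking the ratio yields P = 0.81882.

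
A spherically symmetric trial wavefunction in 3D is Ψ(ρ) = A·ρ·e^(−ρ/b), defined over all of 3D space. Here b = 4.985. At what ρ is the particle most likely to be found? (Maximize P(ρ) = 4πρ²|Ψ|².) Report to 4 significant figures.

ρ ≈ 9.970

The maximum of P(ρ) = 4πρ²|Ψ|² occurs where its derivative vanishes.
This gives ρ = 2·b.
With b = 4.985, the most probable radial distance is 9.9700.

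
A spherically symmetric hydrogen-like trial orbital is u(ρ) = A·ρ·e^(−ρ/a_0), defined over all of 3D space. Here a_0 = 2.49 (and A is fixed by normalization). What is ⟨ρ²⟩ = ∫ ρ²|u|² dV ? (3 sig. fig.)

⟨ρ^2⟩ ≈ 46.5

By definition ⟨ρ²⟩ = ∫ ρ^2 |u(ρ)|² 4πρ² dρ.
The ratio of the moment integral to the normalization integral gives ⟨ρ²⟩ = 15·a_0^2/2.
With a_0 = 2.49, ⟨ρ^2⟩ = 46.50.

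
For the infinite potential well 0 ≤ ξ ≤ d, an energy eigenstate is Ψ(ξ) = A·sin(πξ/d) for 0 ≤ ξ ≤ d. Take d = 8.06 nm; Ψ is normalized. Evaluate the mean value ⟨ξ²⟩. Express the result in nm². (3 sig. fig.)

⟨ξ^2⟩ ≈ 18.4 nm^2

By definition ⟨ξ²⟩ = ∫ ξ^2 |Ψ(ξ)|² dξ.
Since the A² factors cancel between numerator and denominator, ⟨ξ²⟩ = -d^2/(2·π^2) + d^2/3.
Putting d = 8.06 gives 18.36.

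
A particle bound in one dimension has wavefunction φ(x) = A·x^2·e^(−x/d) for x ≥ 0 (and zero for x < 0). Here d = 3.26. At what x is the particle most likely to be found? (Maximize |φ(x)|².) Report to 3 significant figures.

The maximum of |φ(x)|² occurs where its derivative vanishes.
This gives x = 2·d.
With d = 3.26, the most probable position is 6.520.

x ≈ 6.52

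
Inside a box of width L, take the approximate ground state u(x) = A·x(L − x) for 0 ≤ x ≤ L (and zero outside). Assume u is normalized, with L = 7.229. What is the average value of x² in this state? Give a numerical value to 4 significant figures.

⟨x^2⟩ ≈ 14.93

By definition ⟨x²⟩ = ∫ x^2 |u(x)|² dx.
Evaluating both integrals, ⟨x²⟩ = 2·L^2/7.
With L = 7.229, ⟨x^2⟩ = 14.931.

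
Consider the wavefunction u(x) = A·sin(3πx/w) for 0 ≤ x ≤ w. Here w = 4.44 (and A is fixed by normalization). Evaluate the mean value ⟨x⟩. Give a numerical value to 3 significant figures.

⟨x⟩ = ∫ x |u|² dx over the full domain.
Using sin²θ = (1 − cos 2θ)/2, since the A² factors cancel between numerator and denominator, ⟨x⟩ = w/2.
Putting w = 4.44 gives 2.220.

⟨x⟩ ≈ 2.22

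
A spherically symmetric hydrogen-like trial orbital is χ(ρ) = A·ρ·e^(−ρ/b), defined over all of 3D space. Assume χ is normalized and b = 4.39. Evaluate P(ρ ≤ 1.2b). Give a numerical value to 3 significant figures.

P ≈ 0.0959

P = ∫ |χ|² 4πρ² dρ over ρ ≤ 1.2b.
Normalization gives A² = 1/(3·π·b^5).
In terms of u = ρ/b (A², 4π and the length scale all cancel between numerator and denominator), P = [∫_{0}^{1.2} u^4·e^(-2·u) du] / [∫_{0}^{∞} u^4·e^(-2·u) du].
With ∫ u^4·e^(-2·u) du = -(u^4/2 + u^3 + 3·u^2/2 + 3·u/2 + 3/4)·e^(-2·u) + C, the region integral is ≈ 0.071901 and the full one is 3/4.
The region integral divided by the full integral gives P = 0.09587.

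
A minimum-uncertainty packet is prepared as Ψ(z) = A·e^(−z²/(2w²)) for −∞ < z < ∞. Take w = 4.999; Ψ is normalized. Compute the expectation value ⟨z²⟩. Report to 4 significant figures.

By definition ⟨z²⟩ = ∫ z^2 |Ψ(z)|² dz.
Evaluating both integrals, ⟨z²⟩ = w^2/2.
With w = 4.999, ⟨z^2⟩ = 12.495.

⟨z^2⟩ ≈ 12.50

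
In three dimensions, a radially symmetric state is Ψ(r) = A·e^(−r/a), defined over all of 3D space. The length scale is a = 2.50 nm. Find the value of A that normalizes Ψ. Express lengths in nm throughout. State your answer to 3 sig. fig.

We need A² ∫|f|² 4πr² dr = 1, taking the integral from 0 to ∞.
The integral (without the A² prefactor) comes out to π·a^3.
So A² = (π·a^3)^(−1).
Substituting a = 2.50 gives A² = 0.02037, so A = 0.1427.

A ≈ 0.143 nm^(-3/2)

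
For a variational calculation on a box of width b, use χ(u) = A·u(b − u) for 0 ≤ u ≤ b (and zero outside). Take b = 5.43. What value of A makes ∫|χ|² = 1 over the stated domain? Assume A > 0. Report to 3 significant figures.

A ≈ 0.0797

Require ∫ |χ|² du = 1 over the whole domain.
Expanding the polynomial and integrating term by term, with χ = A·u(b − u), the integral evaluates to A²·[b^5/30].
Hence A² = 1/[b^5/30].
Substituting b = 5.43 gives A² = 0.006355, so A = 0.07972.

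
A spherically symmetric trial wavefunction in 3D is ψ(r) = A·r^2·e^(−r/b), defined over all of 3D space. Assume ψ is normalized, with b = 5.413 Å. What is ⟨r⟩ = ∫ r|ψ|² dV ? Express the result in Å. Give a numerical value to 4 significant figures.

⟨r⟩ = ∫ r |ψ|² 4πr² dr over the full domain.
Evaluating both integrals, ⟨r⟩ = 7·b/2.
Putting b = 5.413 gives 18.946.

⟨r⟩ ≈ 18.95 Å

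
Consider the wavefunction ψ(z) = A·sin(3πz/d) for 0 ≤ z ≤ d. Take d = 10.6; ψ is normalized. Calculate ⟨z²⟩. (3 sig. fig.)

⟨z²⟩ = ∫ z^2 |ψ|² dz over the full domain.
Since the A² factors cancel between numerator and denominator, ⟨z²⟩ = -d^2/(18·π^2) + d^2/3.
Putting d = 10.6 gives 36.82.

⟨z^2⟩ ≈ 36.8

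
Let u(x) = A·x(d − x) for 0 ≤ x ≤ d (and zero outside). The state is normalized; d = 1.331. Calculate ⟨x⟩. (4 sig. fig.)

By definition ⟨x⟩ = ∫ x |u(x)|² dx.
The ratio of the moment integral to the normalization integral gives ⟨x⟩ = d/2.
Putting d = 1.331 gives 0.66550.

⟨x⟩ ≈ 0.6655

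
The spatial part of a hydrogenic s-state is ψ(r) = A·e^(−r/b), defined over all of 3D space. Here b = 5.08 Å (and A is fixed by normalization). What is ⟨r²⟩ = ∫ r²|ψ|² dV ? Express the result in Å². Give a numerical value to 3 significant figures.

⟨r^2⟩ ≈ 77.4 Å^2

The expectation value is the |ψ|²-weighted average of r^2: ∫ r^2|ψ|² 4πr² dr.
Recall ∫₀^∞ r^m e^(−r/β) dr = m!·β^(m+1), evaluating both integrals, ⟨r²⟩ = 3·b^2.
Putting b = 5.08 gives 77.42.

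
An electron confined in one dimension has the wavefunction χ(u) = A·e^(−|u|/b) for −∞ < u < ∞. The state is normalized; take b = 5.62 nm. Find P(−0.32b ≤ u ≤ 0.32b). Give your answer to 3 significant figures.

P = ∫_{−0.32b}^{0.32b} |χ(u)|² du.
The normalization integral ∫|χ|²du over the whole domain equals b·A², and A² cancels in the ratio.
By symmetry take twice the u ≥ 0 contribution in numerator and denominator; the 2's cancel. In terms of t = u/b (A² and the length scale cancel between numerator and denominator), P = [∫_{0}^{0.32} e^(-2·t) dt] / [∫_{0}^{∞} e^(-2·t) dt].
Using ∫ e^(-2·t) dt = -e^(-2·t)/2, the numerator is 1/2 - e^(-16/25)/2 and the denominator is 1/2.
This works out to P = 0.4727.

P ≈ 0.473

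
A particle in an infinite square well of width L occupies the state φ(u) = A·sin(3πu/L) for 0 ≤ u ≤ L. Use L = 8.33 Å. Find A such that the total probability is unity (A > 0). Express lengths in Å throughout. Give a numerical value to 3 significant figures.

A ≈ 0.490 Å^(-1/2)

We need A² ∫|f|² du = 1, taking the integral from 0 to L.
With ∫₀^L sin²(nπu/L) du = L/2, with φ = A·sin(3πu/L), the integral evaluates to A²·[L/2].
Setting this equal to 1 gives A² = 1/(L/2).
Plugging in L = 8.33 yields A = 0.4900.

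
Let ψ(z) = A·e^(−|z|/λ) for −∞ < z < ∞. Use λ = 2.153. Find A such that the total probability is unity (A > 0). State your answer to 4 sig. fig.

A ≈ 0.6815

Require ∫ |ψ|² dz = 1 over the whole domain.
With ∫₀^∞ z^0 e^(−αz) dz = 0!/α^1, the integral (without the A² prefactor) comes out to λ.
So A² = (λ)^(−1).
With λ = 2.153: A² = 0.46447 and A = 0.68152.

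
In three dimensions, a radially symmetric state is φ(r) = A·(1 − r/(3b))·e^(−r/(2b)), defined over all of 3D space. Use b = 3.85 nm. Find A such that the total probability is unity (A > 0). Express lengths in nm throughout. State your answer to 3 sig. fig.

Normalization requires ∫|φ|² 4πr² dr = 1, integrated from 0 to ∞.
In 3D with spherical symmetry the volume element is 4πr² dr.
With φ = A·(1 − r/(3b))·e^(−r/(2b)), the integral evaluates to A²·[8·π·b^3/3].
Hence A² = 1/[8·π·b^3/3].
Plugging in b = 3.85 yields A = 0.04574.

A ≈ 0.0457 nm^(-3/2)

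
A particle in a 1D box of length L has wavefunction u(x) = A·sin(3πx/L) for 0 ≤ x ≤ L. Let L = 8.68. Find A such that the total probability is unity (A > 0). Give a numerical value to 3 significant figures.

Require ∫ |u|² dx = 1 over the whole domain.
Carrying out the integral gives A² · L/2.
Setting this equal to 1 gives A² = 1/(L/2).
Plugging in L = 8.68 yields A = 0.4800.

A ≈ 0.480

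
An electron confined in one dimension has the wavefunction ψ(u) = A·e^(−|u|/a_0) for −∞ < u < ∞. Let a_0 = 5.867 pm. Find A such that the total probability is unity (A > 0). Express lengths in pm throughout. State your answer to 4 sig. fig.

Normalization requires ∫|ψ|² du = 1, integrated from −∞ to ∞.
Using ∫₀^∞ uⁿ e^(−αu) du = n!/αⁿ⁺¹, the integral (without the A² prefactor) comes out to a_0.
Plugging in a_0 = 5.867 yields A = 0.41285.

A ≈ 0.4128 pm^(-1/2)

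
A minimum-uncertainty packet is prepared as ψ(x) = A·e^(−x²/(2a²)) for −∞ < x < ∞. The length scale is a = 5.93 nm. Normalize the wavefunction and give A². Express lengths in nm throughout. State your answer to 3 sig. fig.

We need A² ∫|f|² dx = 1, taking the integral from −∞ to ∞.
The integral (without the A² prefactor) comes out to √(π)·a.
Hence A² = 1/[√(π)·a].
With a = 5.93: A² = 0.09514 and A = 0.3085.

A^2 ≈ 0.0951 nm^(-1)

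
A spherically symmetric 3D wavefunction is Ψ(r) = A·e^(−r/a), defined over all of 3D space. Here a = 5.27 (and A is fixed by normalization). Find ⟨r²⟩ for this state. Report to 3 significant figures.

⟨r^2⟩ ≈ 83.3

The expectation value is the |Ψ|²-weighted average of r^2: ∫ r^2|Ψ|² 4πr² dr.
Using ∫₀^∞ rⁿ e^(−αr) dr = n!/αⁿ⁺¹, evaluating both integrals, ⟨r²⟩ = 3·a^2.
Putting a = 5.27 gives 83.32.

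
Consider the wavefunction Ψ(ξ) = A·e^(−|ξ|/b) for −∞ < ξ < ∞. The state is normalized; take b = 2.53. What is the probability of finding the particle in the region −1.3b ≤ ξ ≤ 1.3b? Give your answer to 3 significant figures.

P ≈ 0.926

The probability is P = ∫ |Ψ|² dξ over [−1.3b, 1.3b].
With A² fixed by ∫|Ψ|² = 1, i.e. A² = (b)^(−1), substitute and integrate.
By symmetry take twice the ξ ≥ 0 contribution in numerator and denominator; the 2's cancel. Substituting u = ξ/b, A² and the length scale cancel in the ratio: P = ∫_{0}^{1.3} e^(-2·u) du / ∫_{0}^{∞} e^(-2·u) du.
With ∫ e^(-2·u) du = -e^(-2·u)/2 + C, the region integral is 1/2 - e^(-13/5)/2 and the full one is 1/2.
The result is P = 0.9257.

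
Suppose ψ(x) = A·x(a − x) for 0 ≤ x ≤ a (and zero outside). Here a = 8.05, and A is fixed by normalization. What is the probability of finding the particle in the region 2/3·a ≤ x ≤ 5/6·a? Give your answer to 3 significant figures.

P ≈ 0.174

|ψ|² is the probability density, so P = ∫_{2/3·a}^{5/6·a} |ψ|² dx.
Since A² = 1/(a^5/30), this is the region integral divided by the full normalization integral.
Let u = x/a; then A² and the length scale cancel, so P = ∫_{2/3}^{5/6} u^2·(1 - u)^2 du ÷ ∫_{0}^{1} u^2·(1 - u)^2 du.
With ∫ u^2·(1 - u)^2 du = u^3·(6·u^2 - 15·u + 10)/30 + C, the region integral is ≈ 0.0058128 and the full one is 1/30.
Evaluating gives P = 113/648.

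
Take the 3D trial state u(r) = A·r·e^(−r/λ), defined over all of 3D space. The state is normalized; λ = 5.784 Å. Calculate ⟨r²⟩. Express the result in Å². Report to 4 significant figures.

⟨r^2⟩ ≈ 250.9 Å^2

The expectation value is the |u|²-weighted average of r^2: ∫ r^2|u|² 4πr² dr.
Recall ∫₀^∞ r^m e^(−r/β) dr = m!·β^(m+1), the ratio of the moment integral to the normalization integral gives ⟨r²⟩ = 15·λ^2/2.
Putting λ = 5.784 gives 250.91.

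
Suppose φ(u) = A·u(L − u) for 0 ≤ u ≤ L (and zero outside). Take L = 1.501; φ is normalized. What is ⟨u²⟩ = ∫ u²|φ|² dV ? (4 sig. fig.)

By definition ⟨u²⟩ = ∫ u^2 |φ(u)|² du.
Expanding the polynomial and integrating term by term, since the A² factors cancel between numerator and denominator, ⟨u²⟩ = 2·L^2/7.
With L = 1.501, ⟨u^2⟩ = 0.64371.

⟨u^2⟩ ≈ 0.6437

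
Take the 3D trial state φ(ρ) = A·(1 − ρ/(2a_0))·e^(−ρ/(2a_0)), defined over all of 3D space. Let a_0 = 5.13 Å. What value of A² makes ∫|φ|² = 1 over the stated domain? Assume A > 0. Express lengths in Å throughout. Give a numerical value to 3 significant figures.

A^2 ≈ 0.000295 Å^(-3)

Normalization requires ∫|φ|² 4πρ² dρ = 1, integrated from 0 to ∞.
(Spherical symmetry: dV = 4πρ² dρ.)
Using ∫₀^∞ ρⁿ e^(−αρ) dρ = n!/αⁿ⁺¹, carrying out the integral gives A² · 8·π·a_0^3.
Hence A² = 1/[8·π·a_0^3].
With a_0 = 5.13: A² = 0.0002947 and A = 0.01717.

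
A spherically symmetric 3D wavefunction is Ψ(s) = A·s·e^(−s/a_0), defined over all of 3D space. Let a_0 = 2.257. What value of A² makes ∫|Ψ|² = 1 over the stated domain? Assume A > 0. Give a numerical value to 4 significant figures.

Require ∫ |Ψ|² 4πs² ds = 1 over the whole domain.
Recall ∫₀^∞ s^m e^(−s/β) ds = m!·β^(m+1), ∫|Ψ|² 4πs² ds = A²·(3·π·a_0^5).
So A² = (3·π·a_0^5)^(−1).
Substituting a_0 = 2.257 gives A² = 0.0018116, so A = 0.042563.

A^2 ≈ 0.001812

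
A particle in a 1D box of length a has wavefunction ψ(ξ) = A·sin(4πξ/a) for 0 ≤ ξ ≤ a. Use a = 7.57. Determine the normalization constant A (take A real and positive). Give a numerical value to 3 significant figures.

Require ∫ |ψ|² dξ = 1 over the whole domain.
∫|ψ|² dξ = A²·(a/2).
With a = 7.57: A² = 0.2642 and A = 0.5140.

A ≈ 0.514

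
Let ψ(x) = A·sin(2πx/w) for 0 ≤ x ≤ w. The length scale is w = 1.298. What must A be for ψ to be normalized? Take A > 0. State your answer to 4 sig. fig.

The normalization condition is ∫|ψ|² dx = 1 from 0 to w.
The integral (without the A² prefactor) comes out to w/2.
Plugging in w = 1.298 yields A = 1.2413.

A ≈ 1.241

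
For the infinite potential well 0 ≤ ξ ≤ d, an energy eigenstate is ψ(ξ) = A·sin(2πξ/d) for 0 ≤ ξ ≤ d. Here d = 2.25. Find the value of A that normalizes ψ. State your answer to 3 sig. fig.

A ≈ 0.943

Normalization requires ∫|ψ|² dξ = 1, integrated from 0 to d.
Using sin²θ = (1 − cos 2θ)/2, ∫|ψ|² dξ = A²·(d/2).
So A² = (d/2)^(−1).
Plugging in d = 2.25 yields A = 0.9428.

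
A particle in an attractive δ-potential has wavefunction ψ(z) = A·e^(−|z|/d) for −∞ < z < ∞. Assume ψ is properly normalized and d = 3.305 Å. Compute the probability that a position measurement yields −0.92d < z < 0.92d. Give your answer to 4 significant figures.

|ψ|² is the probability density, so P = ∫_{−0.92d}^{0.92d} |ψ|² dz.
Since A² = 1/(d), this is the region integral divided by the full normalization integral.
By symmetry take twice the z ≥ 0 contribution in numerator and denominator; the 2's cancel. Let u = z/d; then A² and the length scale cancel, so P = ∫_{0}^{0.92} e^(-2·u) du ÷ ∫_{0}^{∞} e^(-2·u) du.
An antiderivative of e^(-2·u) is -e^(-2·u)/2; evaluating from 0 to 0.92 gives 1/2 - e^(-46/25)/2, while the full integral is 1/2.
This works out to P = 0.84118.

P ≈ 0.8412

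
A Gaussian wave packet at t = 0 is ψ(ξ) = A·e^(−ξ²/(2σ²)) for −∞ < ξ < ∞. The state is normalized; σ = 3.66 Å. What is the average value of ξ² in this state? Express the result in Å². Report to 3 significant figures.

The expectation value is the |ψ|²-weighted average of ξ^2: ∫ ξ^2|ψ|² dξ.
Evaluating both integrals, ⟨ξ²⟩ = σ^2/2.
Putting σ = 3.66 gives 6.698.

⟨ξ^2⟩ ≈ 6.70 Å^2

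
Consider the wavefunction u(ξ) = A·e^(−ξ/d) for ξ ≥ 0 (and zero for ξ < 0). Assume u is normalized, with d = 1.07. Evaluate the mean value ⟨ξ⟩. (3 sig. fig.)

⟨ξ⟩ ≈ 0.535

The expectation value is the |u|²-weighted average of ξ: ∫ ξ|u|² dξ.
Since the A² factors cancel between numerator and denominator, ⟨ξ⟩ = d/2.
With d = 1.07, ⟨ξ⟩ = 0.5350.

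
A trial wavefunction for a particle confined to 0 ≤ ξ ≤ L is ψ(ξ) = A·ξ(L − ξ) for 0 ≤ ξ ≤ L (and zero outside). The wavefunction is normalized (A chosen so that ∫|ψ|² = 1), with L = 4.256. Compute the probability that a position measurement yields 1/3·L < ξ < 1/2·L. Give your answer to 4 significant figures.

|ψ|² is the probability density, so P = ∫_{1/3·L}^{1/2·L} |ψ|² dξ.
Since A² = 1/(L^5/30), this is the region integral divided by the full normalization integral.
Substituting u = ξ/L, A² and the length scale cancel in the ratio: P = ∫_{1/3}^{1/2} u^2·(1 - u)^2 du / ∫_{0}^{1} u^2·(1 - u)^2 du.
Using ∫ u^2·(1 - u)^2 du = u^3·(6·u^2 - 15·u + 10)/30, the numerator is 47/4860 and the denominator is 1/30.
Evaluating gives P = 47/162.

P ≈ 0.2901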